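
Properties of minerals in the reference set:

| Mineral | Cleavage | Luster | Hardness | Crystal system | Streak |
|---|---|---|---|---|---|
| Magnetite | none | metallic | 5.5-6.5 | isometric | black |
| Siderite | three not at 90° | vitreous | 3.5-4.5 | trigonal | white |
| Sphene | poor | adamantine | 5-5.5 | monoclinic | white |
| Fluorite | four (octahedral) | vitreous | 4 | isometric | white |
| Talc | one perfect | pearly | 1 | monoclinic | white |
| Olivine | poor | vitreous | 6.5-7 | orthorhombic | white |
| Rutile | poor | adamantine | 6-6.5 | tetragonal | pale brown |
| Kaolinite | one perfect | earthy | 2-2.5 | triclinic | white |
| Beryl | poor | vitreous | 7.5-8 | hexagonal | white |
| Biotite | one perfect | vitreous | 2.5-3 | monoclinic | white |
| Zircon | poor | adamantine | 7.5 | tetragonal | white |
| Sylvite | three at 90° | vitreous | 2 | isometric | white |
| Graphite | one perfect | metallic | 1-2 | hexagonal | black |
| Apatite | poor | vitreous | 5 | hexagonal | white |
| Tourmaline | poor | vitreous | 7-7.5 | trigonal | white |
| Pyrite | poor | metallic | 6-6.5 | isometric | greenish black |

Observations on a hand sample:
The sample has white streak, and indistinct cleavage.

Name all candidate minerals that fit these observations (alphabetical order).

Apatite, Beryl, Olivine, Sphene, Tourmaline, Zircon

White streak eliminates Magnetite, Rutile, Graphite, Pyrite.
Indistinct cleavage excludes Siderite, Fluorite, Talc, Kaolinite, Biotite, Sylvite.
Consistent with every observation: Apatite, Beryl, Olivine, Sphene, Tourmaline, Zircon.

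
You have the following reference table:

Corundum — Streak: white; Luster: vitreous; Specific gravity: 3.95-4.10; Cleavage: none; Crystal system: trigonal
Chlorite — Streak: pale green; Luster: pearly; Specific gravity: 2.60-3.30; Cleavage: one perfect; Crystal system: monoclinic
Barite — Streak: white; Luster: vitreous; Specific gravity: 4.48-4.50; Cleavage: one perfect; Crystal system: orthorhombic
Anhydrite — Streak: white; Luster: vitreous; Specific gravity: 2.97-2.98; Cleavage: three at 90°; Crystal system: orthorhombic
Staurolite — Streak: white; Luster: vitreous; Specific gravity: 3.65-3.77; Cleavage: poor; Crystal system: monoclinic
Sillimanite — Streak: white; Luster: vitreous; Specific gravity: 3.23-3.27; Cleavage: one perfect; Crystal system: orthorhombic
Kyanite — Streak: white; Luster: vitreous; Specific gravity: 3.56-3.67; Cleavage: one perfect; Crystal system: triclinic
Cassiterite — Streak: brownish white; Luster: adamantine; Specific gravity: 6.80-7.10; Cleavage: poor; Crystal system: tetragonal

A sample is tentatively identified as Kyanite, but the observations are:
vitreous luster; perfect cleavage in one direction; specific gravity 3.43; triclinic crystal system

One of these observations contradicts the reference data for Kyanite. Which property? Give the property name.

specific gravity

Vitreous luster: Kyanite has vitreous luster — consistent.
Perfect cleavage in one direction: Kyanite has cleavage one perfect — consistent.
Specific gravity 3.43: Kyanite has SG 3.56-3.67 — outside the reference range.
Triclinic crystal system: Kyanite has triclinic system — consistent.
Everything matches except the specific gravity.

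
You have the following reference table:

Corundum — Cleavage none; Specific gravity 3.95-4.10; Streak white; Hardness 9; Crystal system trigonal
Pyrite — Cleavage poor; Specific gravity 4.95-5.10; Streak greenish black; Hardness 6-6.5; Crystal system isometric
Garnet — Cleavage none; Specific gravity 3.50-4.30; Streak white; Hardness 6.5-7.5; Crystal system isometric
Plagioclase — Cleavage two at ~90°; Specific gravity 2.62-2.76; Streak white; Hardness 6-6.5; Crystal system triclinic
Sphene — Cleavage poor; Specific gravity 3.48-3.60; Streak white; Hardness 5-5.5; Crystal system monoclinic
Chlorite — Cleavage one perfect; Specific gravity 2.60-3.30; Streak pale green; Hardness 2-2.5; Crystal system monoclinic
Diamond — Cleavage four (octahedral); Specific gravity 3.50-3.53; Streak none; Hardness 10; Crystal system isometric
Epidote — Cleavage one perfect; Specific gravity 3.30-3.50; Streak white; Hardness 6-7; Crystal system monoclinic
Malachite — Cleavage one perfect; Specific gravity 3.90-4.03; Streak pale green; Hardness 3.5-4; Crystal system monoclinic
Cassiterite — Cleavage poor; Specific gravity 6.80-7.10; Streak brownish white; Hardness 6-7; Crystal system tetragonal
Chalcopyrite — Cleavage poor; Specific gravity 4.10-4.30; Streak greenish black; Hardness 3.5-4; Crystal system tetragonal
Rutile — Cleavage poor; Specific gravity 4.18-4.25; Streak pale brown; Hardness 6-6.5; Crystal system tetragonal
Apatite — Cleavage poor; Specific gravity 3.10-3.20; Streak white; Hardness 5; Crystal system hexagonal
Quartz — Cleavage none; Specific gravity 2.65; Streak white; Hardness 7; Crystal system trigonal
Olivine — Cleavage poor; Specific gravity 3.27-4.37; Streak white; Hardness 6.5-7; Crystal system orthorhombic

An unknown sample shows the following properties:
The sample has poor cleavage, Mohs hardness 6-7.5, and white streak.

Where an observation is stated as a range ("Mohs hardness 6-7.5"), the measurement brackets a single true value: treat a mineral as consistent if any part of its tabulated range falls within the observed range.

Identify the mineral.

Poor cleavage: only Pyrite, Sphene, Cassiterite, Chalcopyrite, Rutile, Apatite, Olivine remain.
Mohs hardness 6-7.5 excludes Sphene, Chalcopyrite, Apatite.
White streak: leaves Olivine.
Only Olivine satisfies all observations.

Olivine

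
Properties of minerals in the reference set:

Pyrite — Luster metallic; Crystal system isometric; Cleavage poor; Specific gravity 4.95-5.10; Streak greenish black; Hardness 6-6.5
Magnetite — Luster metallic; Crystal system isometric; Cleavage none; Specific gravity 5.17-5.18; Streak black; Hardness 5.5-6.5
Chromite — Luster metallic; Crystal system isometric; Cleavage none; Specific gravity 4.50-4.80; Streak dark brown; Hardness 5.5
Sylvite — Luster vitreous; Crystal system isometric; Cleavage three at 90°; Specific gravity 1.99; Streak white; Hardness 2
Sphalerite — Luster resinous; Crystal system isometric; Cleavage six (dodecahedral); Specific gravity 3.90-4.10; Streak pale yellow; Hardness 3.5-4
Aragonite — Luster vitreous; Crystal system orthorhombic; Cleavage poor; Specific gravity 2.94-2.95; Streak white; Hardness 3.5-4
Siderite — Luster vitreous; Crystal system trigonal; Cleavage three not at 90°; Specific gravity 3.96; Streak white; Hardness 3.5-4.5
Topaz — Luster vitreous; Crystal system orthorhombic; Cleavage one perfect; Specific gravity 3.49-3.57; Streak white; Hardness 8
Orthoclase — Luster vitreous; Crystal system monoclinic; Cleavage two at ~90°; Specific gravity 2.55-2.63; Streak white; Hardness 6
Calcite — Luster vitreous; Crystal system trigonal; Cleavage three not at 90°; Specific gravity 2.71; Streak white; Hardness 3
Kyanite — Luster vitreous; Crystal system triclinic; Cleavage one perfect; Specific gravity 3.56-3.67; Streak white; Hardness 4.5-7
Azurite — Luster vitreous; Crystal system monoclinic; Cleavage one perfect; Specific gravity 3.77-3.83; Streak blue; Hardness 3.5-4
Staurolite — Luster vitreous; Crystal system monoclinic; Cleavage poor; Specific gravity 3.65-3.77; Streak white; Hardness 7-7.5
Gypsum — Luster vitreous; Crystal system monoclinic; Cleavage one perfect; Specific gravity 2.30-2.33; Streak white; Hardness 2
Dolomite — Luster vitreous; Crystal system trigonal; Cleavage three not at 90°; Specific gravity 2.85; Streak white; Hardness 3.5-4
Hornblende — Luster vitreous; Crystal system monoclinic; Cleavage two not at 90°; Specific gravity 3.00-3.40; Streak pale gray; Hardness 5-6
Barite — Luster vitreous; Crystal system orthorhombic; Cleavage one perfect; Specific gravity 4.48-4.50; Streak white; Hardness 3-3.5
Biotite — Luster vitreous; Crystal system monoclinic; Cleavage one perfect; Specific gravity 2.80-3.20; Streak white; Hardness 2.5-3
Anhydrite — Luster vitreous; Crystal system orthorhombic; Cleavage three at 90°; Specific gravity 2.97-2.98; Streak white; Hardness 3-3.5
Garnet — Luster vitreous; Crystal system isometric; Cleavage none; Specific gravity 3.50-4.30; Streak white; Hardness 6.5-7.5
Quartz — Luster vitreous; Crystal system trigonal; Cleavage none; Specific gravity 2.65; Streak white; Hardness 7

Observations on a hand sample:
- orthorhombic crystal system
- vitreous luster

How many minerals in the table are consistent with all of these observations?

Orthorhombic crystal system: Aragonite, Topaz, Barite, Anhydrite remain.
Vitreous luster: every remaining candidate is consistent.
Remaining candidates: Anhydrite, Aragonite, Barite, Topaz.
That is 4 minerals.

4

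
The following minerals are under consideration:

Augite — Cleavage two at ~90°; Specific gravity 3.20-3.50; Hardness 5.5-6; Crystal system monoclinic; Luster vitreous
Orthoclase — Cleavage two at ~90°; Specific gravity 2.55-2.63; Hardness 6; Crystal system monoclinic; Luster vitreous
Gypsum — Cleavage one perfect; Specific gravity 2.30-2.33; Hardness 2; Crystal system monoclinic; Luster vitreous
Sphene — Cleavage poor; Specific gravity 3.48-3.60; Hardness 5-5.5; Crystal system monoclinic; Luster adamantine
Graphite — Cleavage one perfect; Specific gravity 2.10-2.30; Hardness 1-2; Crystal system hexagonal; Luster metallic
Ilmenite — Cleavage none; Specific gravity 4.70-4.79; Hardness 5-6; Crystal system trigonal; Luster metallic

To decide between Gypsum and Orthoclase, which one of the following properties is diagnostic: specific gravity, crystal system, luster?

specific gravity

Specific gravity: Gypsum 2.30-2.33, Orthoclase 2.55-2.63 — distinct.
Crystal system: both monoclinic — identical.
Luster: both vitreous — identical.
Specific gravity is the diagnostic property here.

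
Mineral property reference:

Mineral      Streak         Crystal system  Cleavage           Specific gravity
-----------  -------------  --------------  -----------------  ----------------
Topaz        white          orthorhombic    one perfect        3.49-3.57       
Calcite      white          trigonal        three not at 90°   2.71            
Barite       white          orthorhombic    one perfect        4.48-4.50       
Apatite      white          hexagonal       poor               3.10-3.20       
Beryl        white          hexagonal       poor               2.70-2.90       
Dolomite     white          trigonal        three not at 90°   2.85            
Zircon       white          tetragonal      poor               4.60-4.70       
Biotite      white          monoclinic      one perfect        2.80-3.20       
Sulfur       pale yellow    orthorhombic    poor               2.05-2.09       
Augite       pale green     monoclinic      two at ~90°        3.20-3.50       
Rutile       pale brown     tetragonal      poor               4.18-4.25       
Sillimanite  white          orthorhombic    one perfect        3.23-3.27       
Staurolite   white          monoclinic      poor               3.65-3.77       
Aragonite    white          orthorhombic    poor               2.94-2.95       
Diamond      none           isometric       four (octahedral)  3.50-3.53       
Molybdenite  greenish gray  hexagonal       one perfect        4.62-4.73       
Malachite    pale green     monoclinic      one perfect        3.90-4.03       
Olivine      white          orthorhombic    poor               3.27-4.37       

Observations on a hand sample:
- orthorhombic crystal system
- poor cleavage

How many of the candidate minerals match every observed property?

Orthorhombic crystal system — narrows the field to Topaz, Barite, Sulfur, Sillimanite, Aragonite, Olivine.
Poor cleavage eliminates Topaz, Barite, Sillimanite.
Consistent with every observation: Aragonite, Olivine, Sulfur.
That is 3 minerals.

3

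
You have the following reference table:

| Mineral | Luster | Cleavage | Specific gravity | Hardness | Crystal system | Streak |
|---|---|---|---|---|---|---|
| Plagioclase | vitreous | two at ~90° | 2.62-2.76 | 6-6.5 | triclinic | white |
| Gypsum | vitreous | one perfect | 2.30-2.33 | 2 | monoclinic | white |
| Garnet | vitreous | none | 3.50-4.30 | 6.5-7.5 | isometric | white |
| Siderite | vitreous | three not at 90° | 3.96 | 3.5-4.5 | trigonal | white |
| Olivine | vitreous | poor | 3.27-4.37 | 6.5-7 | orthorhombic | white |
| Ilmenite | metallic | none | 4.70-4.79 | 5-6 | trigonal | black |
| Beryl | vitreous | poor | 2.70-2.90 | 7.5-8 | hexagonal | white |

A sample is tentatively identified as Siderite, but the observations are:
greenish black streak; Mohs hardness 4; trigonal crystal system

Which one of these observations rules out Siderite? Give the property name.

streak

Greenish black streak: Siderite has white streak — inconsistent.
Mohs hardness 4: Siderite has hardness 3.5-4.5 — within range.
Trigonal crystal system: Siderite has trigonal system — within range.
Only the streak is inconsistent.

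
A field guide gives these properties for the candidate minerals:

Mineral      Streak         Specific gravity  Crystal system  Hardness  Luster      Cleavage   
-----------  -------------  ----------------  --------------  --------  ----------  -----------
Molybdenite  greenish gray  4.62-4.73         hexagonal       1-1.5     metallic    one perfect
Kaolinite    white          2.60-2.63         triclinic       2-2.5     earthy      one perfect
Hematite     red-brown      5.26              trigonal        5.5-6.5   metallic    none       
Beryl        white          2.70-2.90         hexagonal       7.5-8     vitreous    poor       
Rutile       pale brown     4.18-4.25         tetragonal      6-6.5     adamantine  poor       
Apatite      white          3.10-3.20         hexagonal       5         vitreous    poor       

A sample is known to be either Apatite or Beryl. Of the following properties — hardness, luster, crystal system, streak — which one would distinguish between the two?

hardness

Hardness: Apatite 5, Beryl 7.5-8 — these differ.
Luster: both vitreous — no difference.
Crystal system: both hexagonal — no difference.
Streak: both white — no difference.
Of the listed properties, hardness is the one that separates them.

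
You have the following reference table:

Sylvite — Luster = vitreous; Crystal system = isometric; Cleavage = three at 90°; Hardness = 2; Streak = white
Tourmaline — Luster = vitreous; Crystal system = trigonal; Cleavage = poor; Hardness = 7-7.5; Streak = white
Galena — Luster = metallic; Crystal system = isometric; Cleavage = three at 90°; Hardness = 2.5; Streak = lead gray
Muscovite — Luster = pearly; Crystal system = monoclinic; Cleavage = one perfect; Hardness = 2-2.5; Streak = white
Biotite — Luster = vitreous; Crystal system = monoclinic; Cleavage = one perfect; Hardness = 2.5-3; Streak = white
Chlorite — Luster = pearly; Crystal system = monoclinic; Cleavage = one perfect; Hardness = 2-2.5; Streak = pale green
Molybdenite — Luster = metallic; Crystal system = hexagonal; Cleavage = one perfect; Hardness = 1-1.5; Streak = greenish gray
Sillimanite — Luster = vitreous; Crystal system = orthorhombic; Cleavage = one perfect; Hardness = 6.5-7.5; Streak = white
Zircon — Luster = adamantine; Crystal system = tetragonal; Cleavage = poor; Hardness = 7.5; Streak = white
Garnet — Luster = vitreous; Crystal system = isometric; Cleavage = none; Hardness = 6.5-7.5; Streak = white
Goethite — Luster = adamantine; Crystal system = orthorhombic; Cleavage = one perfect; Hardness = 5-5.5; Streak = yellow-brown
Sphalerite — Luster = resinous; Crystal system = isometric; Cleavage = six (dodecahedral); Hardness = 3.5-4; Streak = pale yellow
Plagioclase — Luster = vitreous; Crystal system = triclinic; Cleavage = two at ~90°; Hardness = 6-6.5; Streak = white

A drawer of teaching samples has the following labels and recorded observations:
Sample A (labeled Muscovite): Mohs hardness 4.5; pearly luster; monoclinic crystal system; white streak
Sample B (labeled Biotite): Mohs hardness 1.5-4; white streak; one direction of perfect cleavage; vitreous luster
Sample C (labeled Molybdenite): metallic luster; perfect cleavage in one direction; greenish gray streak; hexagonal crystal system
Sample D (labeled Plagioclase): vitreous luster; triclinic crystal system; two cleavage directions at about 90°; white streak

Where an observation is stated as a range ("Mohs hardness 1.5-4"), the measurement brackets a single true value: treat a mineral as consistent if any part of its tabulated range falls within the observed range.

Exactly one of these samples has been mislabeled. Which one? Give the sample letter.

A

Sample A: Muscovite has hardness 2-2.5, but the record shows Mohs hardness 4.5 — this label is wrong.
Sample B: every observation is compatible with the reference values for Biotite.
Sample C: every observation is compatible with the reference values for Molybdenite.
Sample D: every observation is compatible with the reference values for Plagioclase.
Sample A is the mislabeled one.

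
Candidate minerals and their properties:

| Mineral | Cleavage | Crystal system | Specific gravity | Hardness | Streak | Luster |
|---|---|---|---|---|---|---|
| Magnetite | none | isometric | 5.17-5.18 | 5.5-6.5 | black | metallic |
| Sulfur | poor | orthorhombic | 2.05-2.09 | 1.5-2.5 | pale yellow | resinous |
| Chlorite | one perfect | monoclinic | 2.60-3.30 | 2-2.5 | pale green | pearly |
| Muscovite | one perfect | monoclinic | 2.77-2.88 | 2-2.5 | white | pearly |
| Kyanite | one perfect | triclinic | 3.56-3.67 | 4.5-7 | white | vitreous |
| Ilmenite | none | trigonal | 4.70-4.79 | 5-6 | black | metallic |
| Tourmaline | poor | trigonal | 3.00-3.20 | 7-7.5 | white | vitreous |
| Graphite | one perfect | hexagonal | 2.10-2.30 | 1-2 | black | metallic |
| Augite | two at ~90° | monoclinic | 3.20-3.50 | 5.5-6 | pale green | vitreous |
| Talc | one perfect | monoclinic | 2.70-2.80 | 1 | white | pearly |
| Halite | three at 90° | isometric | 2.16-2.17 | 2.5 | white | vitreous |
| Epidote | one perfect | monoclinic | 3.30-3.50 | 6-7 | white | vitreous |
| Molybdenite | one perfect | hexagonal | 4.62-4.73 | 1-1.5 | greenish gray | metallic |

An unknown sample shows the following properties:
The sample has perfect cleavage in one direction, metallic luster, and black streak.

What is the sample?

Graphite

Perfect cleavage in one direction eliminates Magnetite, Sulfur, Ilmenite, Tourmaline, Augite, Halite.
Metallic luster — only Graphite, Molybdenite remain.
Black streak excludes Molybdenite.
The only mineral consistent with every observation is Graphite.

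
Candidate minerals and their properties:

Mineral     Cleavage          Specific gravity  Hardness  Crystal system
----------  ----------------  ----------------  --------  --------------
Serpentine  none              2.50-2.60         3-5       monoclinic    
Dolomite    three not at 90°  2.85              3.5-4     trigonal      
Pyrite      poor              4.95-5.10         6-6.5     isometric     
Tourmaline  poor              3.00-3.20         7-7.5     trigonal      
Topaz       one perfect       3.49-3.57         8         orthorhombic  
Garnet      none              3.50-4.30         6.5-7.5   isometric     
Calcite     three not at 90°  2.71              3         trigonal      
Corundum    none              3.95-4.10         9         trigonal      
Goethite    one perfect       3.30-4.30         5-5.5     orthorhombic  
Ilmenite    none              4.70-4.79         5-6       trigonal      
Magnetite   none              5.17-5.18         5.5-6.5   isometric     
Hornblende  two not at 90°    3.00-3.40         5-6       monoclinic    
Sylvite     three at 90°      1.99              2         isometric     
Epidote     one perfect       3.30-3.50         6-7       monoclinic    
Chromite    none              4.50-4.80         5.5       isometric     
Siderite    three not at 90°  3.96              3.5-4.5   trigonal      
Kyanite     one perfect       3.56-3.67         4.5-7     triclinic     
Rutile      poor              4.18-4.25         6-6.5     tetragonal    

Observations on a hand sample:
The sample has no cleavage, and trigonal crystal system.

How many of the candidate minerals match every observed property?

2

No cleavage: Serpentine, Garnet, Corundum, Ilmenite, Magnetite, Chromite remain.
Trigonal crystal system: leaves Corundum, Ilmenite.
The minerals that satisfy all observations are Corundum, Ilmenite.
That is 2 minerals.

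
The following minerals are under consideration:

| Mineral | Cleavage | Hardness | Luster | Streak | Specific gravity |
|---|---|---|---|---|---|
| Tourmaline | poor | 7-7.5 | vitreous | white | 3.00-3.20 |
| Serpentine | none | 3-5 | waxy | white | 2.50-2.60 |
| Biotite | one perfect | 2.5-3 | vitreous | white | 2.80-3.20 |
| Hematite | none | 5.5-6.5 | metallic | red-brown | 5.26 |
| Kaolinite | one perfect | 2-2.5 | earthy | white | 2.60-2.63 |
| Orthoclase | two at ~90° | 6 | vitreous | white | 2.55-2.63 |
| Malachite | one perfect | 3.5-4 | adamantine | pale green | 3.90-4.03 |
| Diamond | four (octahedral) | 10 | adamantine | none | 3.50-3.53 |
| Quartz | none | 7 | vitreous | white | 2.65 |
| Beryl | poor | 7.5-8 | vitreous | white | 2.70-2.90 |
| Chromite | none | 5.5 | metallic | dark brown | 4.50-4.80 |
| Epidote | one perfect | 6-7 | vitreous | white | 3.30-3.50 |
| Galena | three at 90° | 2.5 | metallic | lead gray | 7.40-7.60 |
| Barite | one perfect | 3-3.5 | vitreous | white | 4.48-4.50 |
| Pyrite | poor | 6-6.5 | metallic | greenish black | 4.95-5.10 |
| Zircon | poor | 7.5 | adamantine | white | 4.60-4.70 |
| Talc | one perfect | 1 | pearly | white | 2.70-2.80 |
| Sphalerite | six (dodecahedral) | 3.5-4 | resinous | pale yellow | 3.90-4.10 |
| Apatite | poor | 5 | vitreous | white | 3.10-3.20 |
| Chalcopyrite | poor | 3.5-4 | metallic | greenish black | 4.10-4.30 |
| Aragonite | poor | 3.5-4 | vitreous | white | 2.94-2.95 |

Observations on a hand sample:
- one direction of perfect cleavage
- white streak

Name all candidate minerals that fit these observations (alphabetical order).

Barite, Biotite, Epidote, Kaolinite, Talc

One direction of perfect cleavage: only Biotite, Kaolinite, Malachite, Epidote, Barite, Talc remain.
White streak rules out Malachite.
The minerals that satisfy all observations are Barite, Biotite, Epidote, Kaolinite, Talc.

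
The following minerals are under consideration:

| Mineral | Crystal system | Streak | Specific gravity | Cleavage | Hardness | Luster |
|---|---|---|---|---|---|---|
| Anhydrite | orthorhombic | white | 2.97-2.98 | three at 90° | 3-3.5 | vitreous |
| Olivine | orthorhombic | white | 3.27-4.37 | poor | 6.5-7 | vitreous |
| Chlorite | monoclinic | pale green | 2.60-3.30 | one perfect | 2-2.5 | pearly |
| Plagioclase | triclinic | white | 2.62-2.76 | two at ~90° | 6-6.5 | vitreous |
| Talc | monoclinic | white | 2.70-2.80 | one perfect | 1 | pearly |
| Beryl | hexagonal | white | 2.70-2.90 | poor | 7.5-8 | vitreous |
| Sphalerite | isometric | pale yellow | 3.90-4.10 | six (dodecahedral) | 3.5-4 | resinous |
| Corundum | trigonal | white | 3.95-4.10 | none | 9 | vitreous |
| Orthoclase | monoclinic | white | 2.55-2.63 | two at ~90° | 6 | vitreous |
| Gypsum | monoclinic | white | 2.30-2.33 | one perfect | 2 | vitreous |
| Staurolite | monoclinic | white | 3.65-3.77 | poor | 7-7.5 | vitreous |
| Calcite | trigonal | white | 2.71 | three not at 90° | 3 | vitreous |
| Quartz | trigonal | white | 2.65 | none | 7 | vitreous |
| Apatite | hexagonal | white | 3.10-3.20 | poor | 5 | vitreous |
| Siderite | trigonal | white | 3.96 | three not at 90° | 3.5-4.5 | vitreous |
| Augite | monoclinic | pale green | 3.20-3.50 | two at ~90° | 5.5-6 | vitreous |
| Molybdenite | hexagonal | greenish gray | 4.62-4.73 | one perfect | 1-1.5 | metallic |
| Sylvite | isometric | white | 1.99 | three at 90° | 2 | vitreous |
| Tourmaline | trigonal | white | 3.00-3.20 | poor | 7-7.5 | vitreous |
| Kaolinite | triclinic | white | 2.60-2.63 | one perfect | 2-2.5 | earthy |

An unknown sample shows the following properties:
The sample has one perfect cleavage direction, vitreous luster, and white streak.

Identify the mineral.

Gypsum

One perfect cleavage direction — narrows the field to Chlorite, Talc, Gypsum, Molybdenite, Kaolinite.
Vitreous luster — leaves Gypsum.
White streak — all remaining candidates fit.
Only Gypsum satisfies all observations.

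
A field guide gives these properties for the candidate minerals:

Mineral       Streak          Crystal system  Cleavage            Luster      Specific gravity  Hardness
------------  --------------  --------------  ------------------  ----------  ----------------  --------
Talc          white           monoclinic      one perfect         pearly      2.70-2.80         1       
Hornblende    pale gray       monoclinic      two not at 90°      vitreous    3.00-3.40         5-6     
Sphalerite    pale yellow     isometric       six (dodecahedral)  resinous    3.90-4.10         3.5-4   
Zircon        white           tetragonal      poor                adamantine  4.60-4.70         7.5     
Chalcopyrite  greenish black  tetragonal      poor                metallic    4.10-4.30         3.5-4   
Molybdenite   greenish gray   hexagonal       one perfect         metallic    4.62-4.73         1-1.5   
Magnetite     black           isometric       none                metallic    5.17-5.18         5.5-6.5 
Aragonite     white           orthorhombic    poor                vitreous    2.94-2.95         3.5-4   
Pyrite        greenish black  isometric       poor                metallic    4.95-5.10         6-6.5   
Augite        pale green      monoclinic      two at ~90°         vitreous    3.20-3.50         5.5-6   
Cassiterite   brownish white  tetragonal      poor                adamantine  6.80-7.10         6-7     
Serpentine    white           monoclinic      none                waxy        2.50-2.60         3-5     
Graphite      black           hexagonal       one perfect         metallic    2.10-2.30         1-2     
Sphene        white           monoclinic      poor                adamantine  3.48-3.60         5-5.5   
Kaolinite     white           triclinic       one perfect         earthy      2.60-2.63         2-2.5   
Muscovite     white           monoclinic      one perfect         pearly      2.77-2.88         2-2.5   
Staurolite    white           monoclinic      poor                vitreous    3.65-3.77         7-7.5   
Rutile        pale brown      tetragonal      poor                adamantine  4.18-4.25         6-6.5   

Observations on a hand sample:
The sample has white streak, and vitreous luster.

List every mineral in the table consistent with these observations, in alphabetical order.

Aragonite, Staurolite

White streak: leaves Talc, Zircon, Aragonite, Serpentine, Sphene, Kaolinite, Muscovite, Staurolite.
Vitreous luster: narrows the field to Aragonite, Staurolite.
Remaining candidates: Aragonite, Staurolite.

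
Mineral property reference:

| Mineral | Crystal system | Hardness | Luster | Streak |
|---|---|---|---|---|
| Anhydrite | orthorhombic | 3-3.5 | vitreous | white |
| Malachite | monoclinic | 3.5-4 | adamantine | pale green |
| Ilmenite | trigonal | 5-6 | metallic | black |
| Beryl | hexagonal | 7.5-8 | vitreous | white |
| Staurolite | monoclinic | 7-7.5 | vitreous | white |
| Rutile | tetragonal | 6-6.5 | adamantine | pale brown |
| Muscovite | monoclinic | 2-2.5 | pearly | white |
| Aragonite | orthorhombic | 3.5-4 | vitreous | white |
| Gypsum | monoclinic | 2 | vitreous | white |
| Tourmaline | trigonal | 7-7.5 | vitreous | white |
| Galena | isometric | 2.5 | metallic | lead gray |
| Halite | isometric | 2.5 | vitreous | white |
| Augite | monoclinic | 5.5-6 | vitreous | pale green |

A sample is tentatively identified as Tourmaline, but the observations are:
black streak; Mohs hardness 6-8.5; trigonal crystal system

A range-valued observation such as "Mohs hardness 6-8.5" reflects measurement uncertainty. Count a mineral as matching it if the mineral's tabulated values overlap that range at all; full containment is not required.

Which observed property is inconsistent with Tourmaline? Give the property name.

streak

Black streak: Tourmaline has white streak — does not match.
Mohs hardness 6-8.5: Tourmaline has hardness 7-7.5 — consistent.
Trigonal crystal system: Tourmaline has trigonal system — consistent.
Only the streak is inconsistent.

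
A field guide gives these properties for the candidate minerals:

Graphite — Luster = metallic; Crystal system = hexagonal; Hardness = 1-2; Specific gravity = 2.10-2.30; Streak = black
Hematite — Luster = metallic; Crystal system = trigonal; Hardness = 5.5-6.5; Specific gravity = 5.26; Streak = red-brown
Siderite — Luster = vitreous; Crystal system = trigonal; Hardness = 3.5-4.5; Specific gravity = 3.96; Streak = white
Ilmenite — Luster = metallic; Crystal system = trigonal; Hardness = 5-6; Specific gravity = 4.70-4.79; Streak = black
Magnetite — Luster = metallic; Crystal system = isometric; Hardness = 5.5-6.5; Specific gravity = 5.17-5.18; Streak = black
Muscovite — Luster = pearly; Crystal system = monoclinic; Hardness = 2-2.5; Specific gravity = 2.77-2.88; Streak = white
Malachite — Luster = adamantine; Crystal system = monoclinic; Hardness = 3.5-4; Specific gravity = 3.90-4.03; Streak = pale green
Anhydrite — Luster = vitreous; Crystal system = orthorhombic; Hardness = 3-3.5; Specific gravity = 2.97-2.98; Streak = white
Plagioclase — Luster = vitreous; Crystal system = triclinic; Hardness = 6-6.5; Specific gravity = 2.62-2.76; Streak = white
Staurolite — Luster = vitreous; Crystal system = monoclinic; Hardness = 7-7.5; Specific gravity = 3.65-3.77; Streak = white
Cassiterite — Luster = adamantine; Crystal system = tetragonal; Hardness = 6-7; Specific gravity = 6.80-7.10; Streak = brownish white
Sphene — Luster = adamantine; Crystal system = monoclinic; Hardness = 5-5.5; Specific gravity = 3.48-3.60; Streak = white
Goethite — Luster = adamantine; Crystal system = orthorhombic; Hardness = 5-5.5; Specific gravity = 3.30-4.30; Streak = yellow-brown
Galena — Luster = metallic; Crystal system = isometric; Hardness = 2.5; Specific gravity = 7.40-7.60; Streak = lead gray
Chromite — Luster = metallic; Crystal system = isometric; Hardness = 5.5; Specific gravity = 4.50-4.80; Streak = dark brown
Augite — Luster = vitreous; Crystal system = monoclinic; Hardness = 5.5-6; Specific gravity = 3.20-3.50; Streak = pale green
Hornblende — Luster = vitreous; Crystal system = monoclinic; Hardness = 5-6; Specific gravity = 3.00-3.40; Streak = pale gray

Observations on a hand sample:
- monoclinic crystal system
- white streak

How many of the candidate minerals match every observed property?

Monoclinic crystal system: only Muscovite, Malachite, Staurolite, Sphene, Augite, Hornblende remain.
White streak is inconsistent with Malachite, Augite, Hornblende.
The minerals that satisfy all observations are Muscovite, Sphene, Staurolite.
That is 3 minerals.

3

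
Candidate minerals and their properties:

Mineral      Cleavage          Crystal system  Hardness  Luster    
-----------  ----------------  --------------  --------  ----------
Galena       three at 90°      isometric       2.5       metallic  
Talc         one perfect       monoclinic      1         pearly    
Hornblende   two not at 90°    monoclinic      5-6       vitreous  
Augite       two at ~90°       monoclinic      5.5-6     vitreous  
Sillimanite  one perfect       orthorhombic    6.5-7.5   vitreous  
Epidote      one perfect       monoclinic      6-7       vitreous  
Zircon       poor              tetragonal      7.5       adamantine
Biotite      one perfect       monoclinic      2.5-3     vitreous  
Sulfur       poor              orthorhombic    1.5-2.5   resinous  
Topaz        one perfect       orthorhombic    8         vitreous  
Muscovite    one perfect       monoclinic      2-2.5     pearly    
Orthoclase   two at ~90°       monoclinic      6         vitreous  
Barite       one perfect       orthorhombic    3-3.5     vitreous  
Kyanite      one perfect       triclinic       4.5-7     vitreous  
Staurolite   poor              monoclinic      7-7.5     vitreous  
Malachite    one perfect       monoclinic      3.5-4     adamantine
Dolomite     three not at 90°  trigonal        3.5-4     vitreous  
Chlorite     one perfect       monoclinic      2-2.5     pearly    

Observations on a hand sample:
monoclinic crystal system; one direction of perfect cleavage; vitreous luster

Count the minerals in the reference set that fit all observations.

Monoclinic crystal system — leaves Talc, Hornblende, Augite, Epidote, Biotite, Muscovite, Orthoclase, Staurolite, Malachite, Chlorite.
One direction of perfect cleavage is inconsistent with Hornblende, Augite, Orthoclase, Staurolite.
Vitreous luster — leaves Epidote, Biotite.
Consistent with every observation: Biotite, Epidote.
That is 2 minerals.

2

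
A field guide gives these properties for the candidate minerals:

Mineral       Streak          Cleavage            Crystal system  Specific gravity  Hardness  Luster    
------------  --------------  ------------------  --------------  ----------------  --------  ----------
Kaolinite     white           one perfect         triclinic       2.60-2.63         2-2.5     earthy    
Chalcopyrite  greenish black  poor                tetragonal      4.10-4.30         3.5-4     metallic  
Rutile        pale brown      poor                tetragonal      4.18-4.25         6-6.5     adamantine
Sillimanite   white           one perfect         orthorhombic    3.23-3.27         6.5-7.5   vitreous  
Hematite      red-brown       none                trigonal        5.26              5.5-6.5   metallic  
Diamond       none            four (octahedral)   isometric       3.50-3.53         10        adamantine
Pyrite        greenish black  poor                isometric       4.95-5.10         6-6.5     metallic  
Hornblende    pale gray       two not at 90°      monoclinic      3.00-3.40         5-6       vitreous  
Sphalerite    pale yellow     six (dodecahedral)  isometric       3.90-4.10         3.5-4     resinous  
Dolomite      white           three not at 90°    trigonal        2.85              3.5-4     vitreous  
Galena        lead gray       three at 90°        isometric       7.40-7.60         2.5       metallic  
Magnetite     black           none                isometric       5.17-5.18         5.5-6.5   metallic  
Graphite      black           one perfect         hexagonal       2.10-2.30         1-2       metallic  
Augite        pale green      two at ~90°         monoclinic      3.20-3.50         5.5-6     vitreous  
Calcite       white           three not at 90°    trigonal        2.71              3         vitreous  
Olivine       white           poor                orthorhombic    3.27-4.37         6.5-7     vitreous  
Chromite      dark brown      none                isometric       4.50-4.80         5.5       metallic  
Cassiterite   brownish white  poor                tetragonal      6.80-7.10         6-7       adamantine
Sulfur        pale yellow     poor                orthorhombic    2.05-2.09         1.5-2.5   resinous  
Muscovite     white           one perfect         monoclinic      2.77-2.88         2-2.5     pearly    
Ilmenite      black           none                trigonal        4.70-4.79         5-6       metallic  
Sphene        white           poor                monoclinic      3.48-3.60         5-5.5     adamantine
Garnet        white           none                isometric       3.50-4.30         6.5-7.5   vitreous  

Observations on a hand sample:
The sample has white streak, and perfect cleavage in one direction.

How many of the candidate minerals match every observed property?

3

White streak — leaves Kaolinite, Sillimanite, Dolomite, Calcite, Olivine, Muscovite, Sphene, Garnet.
Perfect cleavage in one direction — narrows the field to Kaolinite, Sillimanite, Muscovite.
Remaining candidates: Kaolinite, Muscovite, Sillimanite.
That is 3 minerals.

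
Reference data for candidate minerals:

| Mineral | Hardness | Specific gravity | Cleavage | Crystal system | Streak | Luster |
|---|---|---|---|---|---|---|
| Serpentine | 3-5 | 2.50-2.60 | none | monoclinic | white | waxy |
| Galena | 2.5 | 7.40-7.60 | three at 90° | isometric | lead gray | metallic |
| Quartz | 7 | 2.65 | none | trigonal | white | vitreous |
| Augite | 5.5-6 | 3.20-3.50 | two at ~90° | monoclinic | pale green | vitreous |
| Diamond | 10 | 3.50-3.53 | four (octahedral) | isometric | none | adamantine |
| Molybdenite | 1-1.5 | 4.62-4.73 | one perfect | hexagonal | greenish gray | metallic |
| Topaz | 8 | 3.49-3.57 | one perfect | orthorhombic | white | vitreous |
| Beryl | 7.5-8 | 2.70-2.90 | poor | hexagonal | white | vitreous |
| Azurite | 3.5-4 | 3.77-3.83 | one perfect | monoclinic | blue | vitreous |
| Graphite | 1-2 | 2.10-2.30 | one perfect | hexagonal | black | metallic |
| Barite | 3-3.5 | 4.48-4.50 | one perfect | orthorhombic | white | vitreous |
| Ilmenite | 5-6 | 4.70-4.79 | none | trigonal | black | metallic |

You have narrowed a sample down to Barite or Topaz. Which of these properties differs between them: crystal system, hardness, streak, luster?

hardness

Crystal system: both orthorhombic — no difference.
Hardness: Barite 3-3.5, Topaz 8 — distinct.
Streak: both white — no difference.
Luster: both vitreous — no difference.
Hardness is the diagnostic property here.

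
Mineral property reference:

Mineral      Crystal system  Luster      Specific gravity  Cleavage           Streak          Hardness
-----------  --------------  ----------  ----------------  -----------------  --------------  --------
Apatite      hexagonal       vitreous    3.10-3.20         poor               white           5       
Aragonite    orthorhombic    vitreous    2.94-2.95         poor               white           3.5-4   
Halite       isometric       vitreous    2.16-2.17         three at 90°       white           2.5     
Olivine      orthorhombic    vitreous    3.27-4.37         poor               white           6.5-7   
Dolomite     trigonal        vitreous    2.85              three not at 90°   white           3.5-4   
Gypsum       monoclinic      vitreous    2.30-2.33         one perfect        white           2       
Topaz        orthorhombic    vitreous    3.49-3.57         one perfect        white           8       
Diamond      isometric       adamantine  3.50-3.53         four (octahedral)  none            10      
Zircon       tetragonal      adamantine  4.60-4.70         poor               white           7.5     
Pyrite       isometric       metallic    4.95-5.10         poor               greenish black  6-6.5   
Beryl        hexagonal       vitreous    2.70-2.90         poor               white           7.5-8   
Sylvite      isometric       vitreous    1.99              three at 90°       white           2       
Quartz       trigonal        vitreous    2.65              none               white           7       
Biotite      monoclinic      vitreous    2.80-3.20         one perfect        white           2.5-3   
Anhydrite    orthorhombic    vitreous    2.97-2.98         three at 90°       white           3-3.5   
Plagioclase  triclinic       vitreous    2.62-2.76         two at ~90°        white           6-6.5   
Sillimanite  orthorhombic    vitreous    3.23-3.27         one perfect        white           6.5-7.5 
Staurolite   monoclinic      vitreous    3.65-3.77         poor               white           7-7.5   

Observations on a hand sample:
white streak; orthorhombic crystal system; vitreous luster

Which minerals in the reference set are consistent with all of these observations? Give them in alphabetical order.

White streak is inconsistent with Diamond, Pyrite.
Orthorhombic crystal system: Aragonite, Olivine, Topaz, Anhydrite, Sillimanite remain.
Vitreous luster: consistent with all remaining minerals.
Remaining candidates: Anhydrite, Aragonite, Olivine, Sillimanite, Topaz.

Anhydrite, Aragonite, Olivine, Sillimanite, Topaz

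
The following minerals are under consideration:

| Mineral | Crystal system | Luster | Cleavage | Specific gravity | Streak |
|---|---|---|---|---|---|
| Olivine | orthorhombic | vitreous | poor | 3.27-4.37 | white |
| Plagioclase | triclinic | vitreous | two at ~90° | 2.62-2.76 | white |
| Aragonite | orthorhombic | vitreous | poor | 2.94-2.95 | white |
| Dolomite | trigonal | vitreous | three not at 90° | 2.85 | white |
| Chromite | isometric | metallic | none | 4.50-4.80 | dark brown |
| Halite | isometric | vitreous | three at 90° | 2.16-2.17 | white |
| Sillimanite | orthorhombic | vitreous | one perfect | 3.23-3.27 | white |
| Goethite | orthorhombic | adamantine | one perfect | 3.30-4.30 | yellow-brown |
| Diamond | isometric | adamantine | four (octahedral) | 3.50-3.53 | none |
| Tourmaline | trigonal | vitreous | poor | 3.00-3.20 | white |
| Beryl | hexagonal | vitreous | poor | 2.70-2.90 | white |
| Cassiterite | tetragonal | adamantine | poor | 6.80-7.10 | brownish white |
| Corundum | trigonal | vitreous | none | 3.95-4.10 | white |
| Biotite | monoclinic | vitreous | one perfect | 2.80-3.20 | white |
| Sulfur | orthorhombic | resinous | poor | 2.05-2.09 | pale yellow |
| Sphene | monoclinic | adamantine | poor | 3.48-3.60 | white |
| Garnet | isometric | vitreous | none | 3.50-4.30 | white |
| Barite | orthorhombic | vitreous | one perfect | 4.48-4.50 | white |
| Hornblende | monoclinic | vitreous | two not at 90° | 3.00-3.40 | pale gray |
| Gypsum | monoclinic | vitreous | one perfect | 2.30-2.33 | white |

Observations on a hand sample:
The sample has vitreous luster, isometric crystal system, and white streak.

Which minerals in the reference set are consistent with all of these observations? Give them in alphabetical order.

Vitreous luster eliminates Chromite, Goethite, Diamond, Cassiterite, Sulfur, Sphene.
Isometric crystal system: narrows the field to Halite, Garnet.
White streak: every remaining candidate is consistent.
The minerals that satisfy all observations are Garnet, Halite.

Garnet, Halite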